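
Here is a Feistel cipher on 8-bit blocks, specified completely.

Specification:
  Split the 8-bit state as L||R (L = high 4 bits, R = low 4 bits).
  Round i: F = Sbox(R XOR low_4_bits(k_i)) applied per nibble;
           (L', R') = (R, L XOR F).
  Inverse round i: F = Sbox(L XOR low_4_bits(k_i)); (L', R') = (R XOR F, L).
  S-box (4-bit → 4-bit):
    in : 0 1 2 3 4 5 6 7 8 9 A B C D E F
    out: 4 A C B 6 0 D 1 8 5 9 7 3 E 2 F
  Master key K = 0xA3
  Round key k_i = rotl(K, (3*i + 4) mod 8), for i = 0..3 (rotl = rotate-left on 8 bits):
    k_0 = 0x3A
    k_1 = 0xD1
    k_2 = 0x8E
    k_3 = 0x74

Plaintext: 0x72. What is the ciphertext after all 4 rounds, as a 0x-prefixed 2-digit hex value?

s_0 = plaintext = 0x72
s_1 = Round(s_0, k_0) = 0x2F
s_2 = Round(s_1, k_1) = 0xF0
s_3 = Round(s_2, k_2) = 0x0D
s_4 = Round(s_3, k_3) = 0xD5

0xD5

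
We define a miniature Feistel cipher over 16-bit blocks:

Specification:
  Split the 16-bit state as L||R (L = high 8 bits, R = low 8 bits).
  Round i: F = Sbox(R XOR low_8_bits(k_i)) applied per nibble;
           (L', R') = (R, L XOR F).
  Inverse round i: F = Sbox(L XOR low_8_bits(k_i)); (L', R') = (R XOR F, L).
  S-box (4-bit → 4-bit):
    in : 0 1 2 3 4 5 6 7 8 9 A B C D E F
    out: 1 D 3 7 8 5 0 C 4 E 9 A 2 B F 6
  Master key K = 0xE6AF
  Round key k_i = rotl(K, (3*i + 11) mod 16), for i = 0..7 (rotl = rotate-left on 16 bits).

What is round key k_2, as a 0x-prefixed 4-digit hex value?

K = 0xE6AF
k_0 = rotl(K, (3*0+11) mod 16) = rotl(K, 11) = 0x7F35
k_1 = rotl(K, (3*1+11) mod 16) = rotl(K, 14) = 0xF9AB
k_2 = rotl(K, (3*2+11) mod 16) = rotl(K, 1) = 0xCD5F

0xCD5F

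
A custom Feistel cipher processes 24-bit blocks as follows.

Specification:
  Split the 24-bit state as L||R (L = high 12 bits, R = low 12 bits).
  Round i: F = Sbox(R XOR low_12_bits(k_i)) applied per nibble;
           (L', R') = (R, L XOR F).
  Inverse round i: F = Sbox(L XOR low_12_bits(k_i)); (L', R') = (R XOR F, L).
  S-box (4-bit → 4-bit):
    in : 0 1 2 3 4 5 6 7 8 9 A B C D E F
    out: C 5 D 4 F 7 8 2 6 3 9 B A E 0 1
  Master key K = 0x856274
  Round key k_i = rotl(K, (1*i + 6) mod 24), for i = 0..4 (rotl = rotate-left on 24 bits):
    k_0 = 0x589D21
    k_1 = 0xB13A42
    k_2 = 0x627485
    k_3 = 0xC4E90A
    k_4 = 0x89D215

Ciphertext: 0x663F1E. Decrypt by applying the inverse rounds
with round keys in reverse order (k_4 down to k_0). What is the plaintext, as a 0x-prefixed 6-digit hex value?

s_0 = ciphertext = 0x663F1E
s_1 = InvRound(s_0, k_4) = 0x036663
s_2 = InvRound(s_1, k_3) = 0x529036
s_3 = InvRound(s_2, k_2) = 0x5AC529
s_4 = InvRound(s_3, k_1) = 0x4295AC
s_5 = InvRound(s_4, k_0) = 0x66A429

0x66A429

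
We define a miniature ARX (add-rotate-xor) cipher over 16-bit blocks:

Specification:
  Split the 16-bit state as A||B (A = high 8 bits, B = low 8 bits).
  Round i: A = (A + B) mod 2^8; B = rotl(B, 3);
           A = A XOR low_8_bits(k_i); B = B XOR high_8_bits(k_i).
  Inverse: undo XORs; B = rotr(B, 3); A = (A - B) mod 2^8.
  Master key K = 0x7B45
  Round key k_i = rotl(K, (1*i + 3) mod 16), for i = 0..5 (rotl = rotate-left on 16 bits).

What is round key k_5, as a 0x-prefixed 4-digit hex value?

0x457B

K = 0x7B45
k_0 = rotl(K, (1*0+3) mod 16) = rotl(K, 3) = 0xDA2B
k_1 = rotl(K, (1*1+3) mod 16) = rotl(K, 4) = 0xB457
k_2 = rotl(K, (1*2+3) mod 16) = rotl(K, 5) = 0x68AF
k_3 = rotl(K, (1*3+3) mod 16) = rotl(K, 6) = 0xD15E
k_4 = rotl(K, (1*4+3) mod 16) = rotl(K, 7) = 0xA2BD
k_5 = rotl(K, (1*5+3) mod 16) = rotl(K, 8) = 0x457B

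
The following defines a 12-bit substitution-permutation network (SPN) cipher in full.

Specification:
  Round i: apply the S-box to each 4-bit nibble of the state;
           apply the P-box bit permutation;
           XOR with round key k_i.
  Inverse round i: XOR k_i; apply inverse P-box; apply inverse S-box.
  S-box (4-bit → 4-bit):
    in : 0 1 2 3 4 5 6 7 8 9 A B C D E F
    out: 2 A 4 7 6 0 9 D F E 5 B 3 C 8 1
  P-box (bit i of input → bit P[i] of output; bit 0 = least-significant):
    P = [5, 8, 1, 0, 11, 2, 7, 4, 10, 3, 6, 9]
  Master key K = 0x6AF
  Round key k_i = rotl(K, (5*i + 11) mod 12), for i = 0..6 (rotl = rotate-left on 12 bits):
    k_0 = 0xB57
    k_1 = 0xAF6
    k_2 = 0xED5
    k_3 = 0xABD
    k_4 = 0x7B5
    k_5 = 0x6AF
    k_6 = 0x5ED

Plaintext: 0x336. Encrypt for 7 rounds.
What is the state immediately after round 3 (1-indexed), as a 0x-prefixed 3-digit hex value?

0x709

s_0 = plaintext = 0x336
s_1 = Round(s_0, k_0) = 0x7BA
s_2 = Round(s_1, k_1) = 0x480
s_3 = Round(s_2, k_2) = 0x709
s_4 = Round(s_3, k_3) = 0xDFA
s_5 = Round(s_4, k_4) = 0xDD7
s_6 = Round(s_5, k_5) = 0x45C
s_7 = Round(s_6, k_6) = 0x485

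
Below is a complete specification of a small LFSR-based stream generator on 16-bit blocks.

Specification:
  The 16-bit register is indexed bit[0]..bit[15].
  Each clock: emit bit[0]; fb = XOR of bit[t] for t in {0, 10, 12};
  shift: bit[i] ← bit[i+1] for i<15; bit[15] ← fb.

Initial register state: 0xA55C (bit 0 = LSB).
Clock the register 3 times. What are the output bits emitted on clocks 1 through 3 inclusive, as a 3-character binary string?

001

reg_0 = 0xA55C
clock 1: out=0, reg = 0xD2AE
clock 2: out=0, reg = 0xE957
clock 3: out=1, reg = 0xF4AB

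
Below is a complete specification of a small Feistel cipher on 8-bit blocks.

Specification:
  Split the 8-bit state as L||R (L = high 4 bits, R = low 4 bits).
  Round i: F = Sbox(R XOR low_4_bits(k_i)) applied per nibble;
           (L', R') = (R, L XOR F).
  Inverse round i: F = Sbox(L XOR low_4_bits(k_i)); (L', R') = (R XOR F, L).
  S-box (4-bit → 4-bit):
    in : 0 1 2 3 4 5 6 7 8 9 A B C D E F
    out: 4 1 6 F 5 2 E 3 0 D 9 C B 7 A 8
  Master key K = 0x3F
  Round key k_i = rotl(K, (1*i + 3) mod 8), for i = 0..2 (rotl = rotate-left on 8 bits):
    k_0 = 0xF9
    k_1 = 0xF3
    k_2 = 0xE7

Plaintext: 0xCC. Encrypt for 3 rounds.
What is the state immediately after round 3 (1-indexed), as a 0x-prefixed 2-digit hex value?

s_0 = plaintext = 0xCC
s_1 = Round(s_0, k_0) = 0xCE
s_2 = Round(s_1, k_1) = 0xEB
s_3 = Round(s_2, k_2) = 0xB5

0xB5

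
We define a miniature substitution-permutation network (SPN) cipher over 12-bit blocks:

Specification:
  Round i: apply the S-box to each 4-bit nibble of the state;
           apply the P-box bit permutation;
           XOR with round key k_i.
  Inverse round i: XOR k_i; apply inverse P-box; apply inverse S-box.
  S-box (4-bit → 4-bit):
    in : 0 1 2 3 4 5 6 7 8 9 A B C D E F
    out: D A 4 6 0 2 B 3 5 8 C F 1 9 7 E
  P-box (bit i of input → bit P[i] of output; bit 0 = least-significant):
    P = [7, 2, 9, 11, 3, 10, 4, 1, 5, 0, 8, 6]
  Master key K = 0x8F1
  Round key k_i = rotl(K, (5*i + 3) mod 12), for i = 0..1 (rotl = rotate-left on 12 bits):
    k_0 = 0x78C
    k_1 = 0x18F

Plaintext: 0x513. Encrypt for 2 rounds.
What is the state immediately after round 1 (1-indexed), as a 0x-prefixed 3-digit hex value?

s_0 = plaintext = 0x513
s_1 = Round(s_0, k_0) = 0x18B
s_2 = Round(s_1, k_1) = 0xB52

0x18B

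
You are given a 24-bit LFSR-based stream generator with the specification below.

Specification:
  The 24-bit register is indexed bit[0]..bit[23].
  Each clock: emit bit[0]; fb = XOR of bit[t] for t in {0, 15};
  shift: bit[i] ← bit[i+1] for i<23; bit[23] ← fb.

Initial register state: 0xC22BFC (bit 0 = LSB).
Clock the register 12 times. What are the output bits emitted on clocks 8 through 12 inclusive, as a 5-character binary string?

11101

reg_0 = 0xC22BFC
clock 1: out=0, reg = 0x6115FE
clock 2: out=0, reg = 0x308AFF
clock 3: out=1, reg = 0x18457F
clock 4: out=1, reg = 0x8C22BF
clock 5: out=1, reg = 0xC6115F
clock 6: out=1, reg = 0xE308AF
clock 7: out=1, reg = 0xF18457
clock 8: out=1, reg = 0x78C22B
clock 9: out=1, reg = 0x3C6115
clock 10: out=1, reg = 0x9E308A
clock 11: out=0, reg = 0x4F1845
clock 12: out=1, reg = 0xA78C22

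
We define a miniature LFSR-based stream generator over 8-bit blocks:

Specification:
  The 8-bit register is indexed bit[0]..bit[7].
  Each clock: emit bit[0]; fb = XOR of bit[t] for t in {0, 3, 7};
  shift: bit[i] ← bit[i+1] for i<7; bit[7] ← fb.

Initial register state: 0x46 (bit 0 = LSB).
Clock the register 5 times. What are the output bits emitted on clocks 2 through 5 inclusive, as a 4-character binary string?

reg_0 = 0x46
clock 1: out=0, reg = 0x23
clock 2: out=1, reg = 0x91
clock 3: out=1, reg = 0x48
clock 4: out=0, reg = 0xA4
clock 5: out=0, reg = 0xD2

1100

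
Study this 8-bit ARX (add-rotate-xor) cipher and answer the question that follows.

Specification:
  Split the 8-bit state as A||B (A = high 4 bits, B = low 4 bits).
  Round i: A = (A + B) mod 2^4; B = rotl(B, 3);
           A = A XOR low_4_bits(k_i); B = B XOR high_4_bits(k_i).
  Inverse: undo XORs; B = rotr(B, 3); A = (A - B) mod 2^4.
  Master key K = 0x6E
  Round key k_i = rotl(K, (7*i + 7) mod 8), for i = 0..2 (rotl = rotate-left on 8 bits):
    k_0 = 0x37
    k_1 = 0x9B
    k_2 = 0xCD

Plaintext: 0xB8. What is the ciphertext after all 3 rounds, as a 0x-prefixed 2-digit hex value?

s_0 = plaintext = 0xB8
s_1 = Round(s_0, k_0) = 0x47
s_2 = Round(s_1, k_1) = 0x02
s_3 = Round(s_2, k_2) = 0xFD

0xFD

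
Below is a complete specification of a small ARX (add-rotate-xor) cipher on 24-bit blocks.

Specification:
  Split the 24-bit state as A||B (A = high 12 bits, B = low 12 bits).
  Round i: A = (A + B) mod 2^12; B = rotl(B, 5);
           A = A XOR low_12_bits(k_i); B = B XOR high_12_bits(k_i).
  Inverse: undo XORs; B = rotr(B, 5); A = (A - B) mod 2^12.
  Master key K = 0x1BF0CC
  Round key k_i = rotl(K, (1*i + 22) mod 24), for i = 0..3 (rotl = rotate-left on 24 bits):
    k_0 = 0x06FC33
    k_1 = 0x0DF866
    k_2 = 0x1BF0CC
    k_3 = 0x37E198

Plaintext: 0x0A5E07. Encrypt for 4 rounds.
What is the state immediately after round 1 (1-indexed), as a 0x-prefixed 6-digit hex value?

0x29F093

s_0 = plaintext = 0x0A5E07
s_1 = Round(s_0, k_0) = 0x29F093
s_2 = Round(s_1, k_1) = 0xB542BE
s_3 = Round(s_2, k_2) = 0xEDE67A
s_4 = Round(s_3, k_3) = 0x4C0C32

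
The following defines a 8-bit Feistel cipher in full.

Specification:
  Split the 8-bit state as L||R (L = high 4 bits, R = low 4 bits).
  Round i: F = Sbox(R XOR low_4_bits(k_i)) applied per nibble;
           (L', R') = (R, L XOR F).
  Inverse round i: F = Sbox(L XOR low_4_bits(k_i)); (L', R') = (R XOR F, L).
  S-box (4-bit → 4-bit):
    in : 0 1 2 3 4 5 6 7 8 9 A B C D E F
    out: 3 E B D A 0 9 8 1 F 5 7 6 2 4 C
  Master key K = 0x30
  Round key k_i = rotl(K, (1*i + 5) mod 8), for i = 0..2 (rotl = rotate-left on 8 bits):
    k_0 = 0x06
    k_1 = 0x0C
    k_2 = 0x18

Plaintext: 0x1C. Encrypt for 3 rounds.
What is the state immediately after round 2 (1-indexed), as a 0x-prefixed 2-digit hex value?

0x4D

s_0 = plaintext = 0x1C
s_1 = Round(s_0, k_0) = 0xC4
s_2 = Round(s_1, k_1) = 0x4D
s_3 = Round(s_2, k_2) = 0xD4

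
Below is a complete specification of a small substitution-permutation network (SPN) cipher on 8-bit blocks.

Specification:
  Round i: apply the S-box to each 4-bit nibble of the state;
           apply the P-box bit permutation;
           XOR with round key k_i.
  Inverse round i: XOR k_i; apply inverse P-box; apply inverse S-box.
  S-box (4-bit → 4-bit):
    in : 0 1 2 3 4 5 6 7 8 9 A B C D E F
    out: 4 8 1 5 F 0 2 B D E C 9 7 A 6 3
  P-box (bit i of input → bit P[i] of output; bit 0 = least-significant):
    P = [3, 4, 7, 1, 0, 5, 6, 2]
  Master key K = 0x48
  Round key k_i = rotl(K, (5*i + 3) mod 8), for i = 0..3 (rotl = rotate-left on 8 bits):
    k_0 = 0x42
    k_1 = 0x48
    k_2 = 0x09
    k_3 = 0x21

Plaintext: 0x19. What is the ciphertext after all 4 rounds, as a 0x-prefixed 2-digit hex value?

0xEA

s_0 = plaintext = 0x19
s_1 = Round(s_0, k_0) = 0xD4
s_2 = Round(s_1, k_1) = 0xF6
s_3 = Round(s_2, k_2) = 0x38
s_4 = Round(s_3, k_3) = 0xEA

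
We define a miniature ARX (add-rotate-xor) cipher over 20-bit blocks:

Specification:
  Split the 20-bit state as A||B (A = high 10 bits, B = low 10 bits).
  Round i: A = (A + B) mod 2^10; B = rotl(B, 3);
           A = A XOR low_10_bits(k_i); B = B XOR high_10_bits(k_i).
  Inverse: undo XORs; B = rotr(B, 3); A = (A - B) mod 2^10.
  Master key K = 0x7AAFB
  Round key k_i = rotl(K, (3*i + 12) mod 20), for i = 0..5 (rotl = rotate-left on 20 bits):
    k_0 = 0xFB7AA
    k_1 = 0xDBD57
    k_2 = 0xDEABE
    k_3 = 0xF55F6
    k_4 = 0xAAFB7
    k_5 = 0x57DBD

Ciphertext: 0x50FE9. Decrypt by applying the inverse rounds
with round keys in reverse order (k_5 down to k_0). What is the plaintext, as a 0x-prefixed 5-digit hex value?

s_0 = ciphertext = 0x50FE9
s_1 = InvRound(s_0, k_5) = 0x6A356
s_2 = InvRound(s_1, k_4) = 0xD82BF
s_3 = InvRound(s_2, k_3) = 0x5A52D
s_4 = InvRound(s_3, k_2) = 0x037CA
s_5 = InvRound(s_4, k_1) = 0xB1A94
s_6 = InvRound(s_5, k_0) = 0x2F4AF

0x2F4AF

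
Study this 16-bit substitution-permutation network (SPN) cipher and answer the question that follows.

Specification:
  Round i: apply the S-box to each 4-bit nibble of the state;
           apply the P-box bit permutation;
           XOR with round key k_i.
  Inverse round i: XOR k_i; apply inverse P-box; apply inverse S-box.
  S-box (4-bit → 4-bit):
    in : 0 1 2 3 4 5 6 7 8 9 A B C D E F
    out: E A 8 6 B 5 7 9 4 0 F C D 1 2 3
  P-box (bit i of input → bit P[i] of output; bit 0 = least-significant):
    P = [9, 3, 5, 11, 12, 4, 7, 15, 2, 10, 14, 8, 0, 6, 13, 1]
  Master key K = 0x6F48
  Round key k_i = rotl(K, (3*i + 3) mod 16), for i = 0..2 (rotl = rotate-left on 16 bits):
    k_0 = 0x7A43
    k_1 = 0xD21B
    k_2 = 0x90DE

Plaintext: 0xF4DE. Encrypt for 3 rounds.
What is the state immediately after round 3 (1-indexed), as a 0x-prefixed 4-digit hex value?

0x4671

s_0 = plaintext = 0xF4DE
s_1 = Round(s_0, k_0) = 0x6F0E
s_2 = Round(s_1, k_1) = 0x76C6
s_3 = Round(s_2, k_2) = 0x4671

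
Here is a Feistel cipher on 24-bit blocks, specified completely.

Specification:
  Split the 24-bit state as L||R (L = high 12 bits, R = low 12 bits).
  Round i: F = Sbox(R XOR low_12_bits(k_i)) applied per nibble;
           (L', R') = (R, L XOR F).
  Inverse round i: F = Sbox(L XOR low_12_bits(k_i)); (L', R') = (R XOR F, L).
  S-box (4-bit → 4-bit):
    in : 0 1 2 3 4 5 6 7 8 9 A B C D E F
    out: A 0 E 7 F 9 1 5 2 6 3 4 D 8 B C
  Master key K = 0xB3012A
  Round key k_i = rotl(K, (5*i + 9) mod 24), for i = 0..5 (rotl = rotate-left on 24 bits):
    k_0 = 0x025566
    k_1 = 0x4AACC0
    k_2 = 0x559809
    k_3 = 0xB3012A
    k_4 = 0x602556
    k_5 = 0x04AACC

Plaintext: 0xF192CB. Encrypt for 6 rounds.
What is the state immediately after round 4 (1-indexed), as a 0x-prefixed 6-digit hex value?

s_0 = plaintext = 0xF192CB
s_1 = Round(s_0, k_0) = 0x2CBA21
s_2 = Round(s_1, k_1) = 0xA2137B
s_3 = Round(s_2, k_2) = 0x37BE7F
s_4 = Round(s_3, k_3) = 0xE7FFE2
s_5 = Round(s_4, k_4) = 0xFE2D30
s_6 = Round(s_5, k_5) = 0xD30A2F

0xE7FFE2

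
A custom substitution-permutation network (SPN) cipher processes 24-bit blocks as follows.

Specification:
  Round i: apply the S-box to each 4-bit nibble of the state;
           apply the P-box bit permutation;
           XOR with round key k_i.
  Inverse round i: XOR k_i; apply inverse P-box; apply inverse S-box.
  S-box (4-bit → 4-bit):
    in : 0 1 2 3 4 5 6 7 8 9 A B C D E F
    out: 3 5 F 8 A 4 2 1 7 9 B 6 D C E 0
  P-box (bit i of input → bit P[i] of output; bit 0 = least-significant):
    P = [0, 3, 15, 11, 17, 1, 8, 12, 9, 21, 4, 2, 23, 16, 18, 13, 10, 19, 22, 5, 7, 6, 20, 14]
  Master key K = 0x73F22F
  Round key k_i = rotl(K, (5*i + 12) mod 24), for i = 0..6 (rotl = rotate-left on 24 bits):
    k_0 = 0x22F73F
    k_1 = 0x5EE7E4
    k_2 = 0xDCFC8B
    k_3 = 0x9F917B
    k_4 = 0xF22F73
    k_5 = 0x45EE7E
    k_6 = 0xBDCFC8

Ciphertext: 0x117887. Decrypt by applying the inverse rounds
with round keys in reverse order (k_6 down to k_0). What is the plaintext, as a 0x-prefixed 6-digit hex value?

0x27F18A

s_0 = ciphertext = 0x117887
s_1 = InvRound(s_0, k_6) = 0x60CAE8
s_2 = InvRound(s_1, k_5) = 0x77EE6F
s_3 = InvRound(s_2, k_4) = 0x3F8D5B
s_4 = InvRound(s_3, k_3) = 0xF97633
s_5 = InvRound(s_4, k_2) = 0x73B8FE
s_6 = InvRound(s_5, k_1) = 0x30B8E4
s_7 = InvRound(s_6, k_0) = 0x27F18A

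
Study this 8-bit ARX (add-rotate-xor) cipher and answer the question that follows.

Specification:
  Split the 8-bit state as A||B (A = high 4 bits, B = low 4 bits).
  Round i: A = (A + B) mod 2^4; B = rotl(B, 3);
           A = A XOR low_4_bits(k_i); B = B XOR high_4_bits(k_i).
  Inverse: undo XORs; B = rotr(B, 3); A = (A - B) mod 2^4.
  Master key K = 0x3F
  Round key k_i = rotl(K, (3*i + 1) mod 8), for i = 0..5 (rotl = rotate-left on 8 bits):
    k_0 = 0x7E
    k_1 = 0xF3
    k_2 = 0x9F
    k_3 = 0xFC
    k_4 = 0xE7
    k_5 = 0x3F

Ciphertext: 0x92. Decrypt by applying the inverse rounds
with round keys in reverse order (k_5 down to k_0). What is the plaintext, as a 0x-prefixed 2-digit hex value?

0x5B

s_0 = ciphertext = 0x92
s_1 = InvRound(s_0, k_5) = 0x42
s_2 = InvRound(s_1, k_4) = 0xA9
s_3 = InvRound(s_2, k_3) = 0xAC
s_4 = InvRound(s_3, k_2) = 0xBA
s_5 = InvRound(s_4, k_1) = 0xEA
s_6 = InvRound(s_5, k_0) = 0x5B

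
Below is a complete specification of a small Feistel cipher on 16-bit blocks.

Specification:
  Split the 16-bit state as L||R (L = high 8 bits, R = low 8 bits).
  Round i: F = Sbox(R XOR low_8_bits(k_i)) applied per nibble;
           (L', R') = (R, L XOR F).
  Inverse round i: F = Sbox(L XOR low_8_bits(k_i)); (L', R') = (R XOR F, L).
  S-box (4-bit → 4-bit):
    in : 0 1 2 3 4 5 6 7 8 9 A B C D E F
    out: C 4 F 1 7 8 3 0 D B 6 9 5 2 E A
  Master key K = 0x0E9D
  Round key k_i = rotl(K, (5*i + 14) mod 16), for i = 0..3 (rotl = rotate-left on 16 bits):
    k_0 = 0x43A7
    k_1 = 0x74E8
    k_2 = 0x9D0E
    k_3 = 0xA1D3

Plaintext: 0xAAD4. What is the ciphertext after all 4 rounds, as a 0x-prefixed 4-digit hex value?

s_0 = plaintext = 0xAAD4
s_1 = Round(s_0, k_0) = 0xD4AB
s_2 = Round(s_1, k_1) = 0xABA5
s_3 = Round(s_2, k_2) = 0xA5C2
s_4 = Round(s_3, k_3) = 0xC2E1

0xC2E1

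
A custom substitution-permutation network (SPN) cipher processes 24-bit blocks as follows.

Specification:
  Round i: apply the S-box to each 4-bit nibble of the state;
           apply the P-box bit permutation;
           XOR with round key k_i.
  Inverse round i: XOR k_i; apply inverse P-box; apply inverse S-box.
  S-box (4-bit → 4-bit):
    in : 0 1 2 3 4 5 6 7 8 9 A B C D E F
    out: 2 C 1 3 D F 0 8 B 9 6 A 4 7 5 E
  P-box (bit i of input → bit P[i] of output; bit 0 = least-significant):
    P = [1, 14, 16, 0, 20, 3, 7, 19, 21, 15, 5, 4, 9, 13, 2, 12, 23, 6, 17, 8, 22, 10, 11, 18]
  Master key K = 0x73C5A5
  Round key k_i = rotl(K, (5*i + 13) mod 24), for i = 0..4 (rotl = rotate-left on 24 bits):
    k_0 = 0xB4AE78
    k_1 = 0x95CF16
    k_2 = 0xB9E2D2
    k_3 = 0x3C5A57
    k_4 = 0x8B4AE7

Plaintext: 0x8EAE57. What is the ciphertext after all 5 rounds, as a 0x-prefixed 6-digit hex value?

0x2E73AC

s_0 = plaintext = 0x8EAE57
s_1 = Round(s_0, k_0) = 0x4A8AD5
s_2 = Round(s_1, k_1) = 0xC235FD
s_3 = Round(s_2, k_2) = 0x100868
s_4 = Round(s_3, k_3) = 0x18B204
s_5 = Round(s_4, k_4) = 0x2E73AC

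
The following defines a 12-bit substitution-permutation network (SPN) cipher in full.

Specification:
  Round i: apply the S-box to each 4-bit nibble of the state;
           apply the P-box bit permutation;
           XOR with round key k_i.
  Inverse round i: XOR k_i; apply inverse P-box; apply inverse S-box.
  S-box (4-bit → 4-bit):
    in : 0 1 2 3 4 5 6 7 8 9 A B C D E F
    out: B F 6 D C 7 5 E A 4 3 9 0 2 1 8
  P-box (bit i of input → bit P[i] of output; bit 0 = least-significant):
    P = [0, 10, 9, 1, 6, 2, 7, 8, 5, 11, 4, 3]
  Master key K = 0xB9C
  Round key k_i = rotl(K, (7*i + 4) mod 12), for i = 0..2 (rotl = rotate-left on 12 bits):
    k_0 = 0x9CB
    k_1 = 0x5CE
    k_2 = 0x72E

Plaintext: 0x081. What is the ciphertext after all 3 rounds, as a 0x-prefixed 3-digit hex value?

s_0 = plaintext = 0x081
s_1 = Round(s_0, k_0) = 0x6E4
s_2 = Round(s_1, k_1) = 0x7BC
s_3 = Round(s_2, k_2) = 0xE76

0xE76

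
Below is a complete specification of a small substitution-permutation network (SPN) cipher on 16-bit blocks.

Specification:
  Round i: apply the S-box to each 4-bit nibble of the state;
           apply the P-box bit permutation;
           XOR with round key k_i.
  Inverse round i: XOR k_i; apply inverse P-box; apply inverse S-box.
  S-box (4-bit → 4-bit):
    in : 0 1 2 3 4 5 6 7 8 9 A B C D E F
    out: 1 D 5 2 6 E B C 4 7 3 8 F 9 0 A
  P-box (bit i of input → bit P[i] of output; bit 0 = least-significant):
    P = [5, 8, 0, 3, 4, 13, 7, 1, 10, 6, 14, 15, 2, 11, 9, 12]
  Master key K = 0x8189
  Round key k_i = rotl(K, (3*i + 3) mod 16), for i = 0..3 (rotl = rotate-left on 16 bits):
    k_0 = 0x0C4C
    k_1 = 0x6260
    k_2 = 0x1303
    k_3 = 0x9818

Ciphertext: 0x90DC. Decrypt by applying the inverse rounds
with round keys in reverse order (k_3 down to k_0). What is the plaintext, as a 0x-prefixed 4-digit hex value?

s_0 = ciphertext = 0x90DC
s_1 = InvRound(s_0, k_3) = 0xA38E
s_2 = InvRound(s_1, k_2) = 0xDB47
s_3 = InvRound(s_2, k_1) = 0x6BF9
s_4 = InvRound(s_3, k_0) = 0x2299

0x2299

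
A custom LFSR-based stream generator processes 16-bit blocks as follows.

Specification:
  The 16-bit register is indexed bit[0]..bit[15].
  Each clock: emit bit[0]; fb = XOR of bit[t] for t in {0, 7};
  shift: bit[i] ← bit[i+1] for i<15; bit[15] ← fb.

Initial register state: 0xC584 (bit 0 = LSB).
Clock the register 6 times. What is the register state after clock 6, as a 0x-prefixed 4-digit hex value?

reg_0 = 0xC584
clock 1: out=0, reg = 0xE2C2
clock 2: out=0, reg = 0xF161
clock 3: out=1, reg = 0xF8B0
clock 4: out=0, reg = 0xFC58
clock 5: out=0, reg = 0x7E2C
clock 6: out=0, reg = 0x3F16

0x3F16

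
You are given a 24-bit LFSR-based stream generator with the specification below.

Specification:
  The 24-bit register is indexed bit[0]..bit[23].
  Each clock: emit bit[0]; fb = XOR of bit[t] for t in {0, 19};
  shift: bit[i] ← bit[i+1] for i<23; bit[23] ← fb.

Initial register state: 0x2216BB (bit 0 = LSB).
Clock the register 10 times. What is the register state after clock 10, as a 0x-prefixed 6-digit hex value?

reg_0 = 0x2216BB
clock 1: out=1, reg = 0x910B5D
clock 2: out=1, reg = 0xC885AE
clock 3: out=0, reg = 0xE442D7
clock 4: out=1, reg = 0xF2216B
clock 5: out=1, reg = 0xF910B5
clock 6: out=1, reg = 0x7C885A
clock 7: out=0, reg = 0xBE442D
clock 8: out=1, reg = 0x5F2216
clock 9: out=0, reg = 0xAF910B
clock 10: out=1, reg = 0x57C885

0x57C885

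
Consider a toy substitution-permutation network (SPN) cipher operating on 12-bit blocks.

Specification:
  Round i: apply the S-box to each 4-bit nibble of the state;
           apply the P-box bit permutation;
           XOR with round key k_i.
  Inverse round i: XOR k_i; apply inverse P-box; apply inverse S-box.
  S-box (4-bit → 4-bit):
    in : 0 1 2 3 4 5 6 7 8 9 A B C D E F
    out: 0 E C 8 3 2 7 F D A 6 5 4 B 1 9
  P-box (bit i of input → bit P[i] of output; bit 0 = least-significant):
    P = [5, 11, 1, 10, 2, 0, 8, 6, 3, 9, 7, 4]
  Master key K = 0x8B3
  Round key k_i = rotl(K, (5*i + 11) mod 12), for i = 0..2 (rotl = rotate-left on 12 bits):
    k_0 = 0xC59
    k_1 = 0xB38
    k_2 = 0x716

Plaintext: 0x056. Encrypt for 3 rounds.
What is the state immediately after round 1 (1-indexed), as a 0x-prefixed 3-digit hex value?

s_0 = plaintext = 0x056
s_1 = Round(s_0, k_0) = 0x47A
s_2 = Round(s_1, k_1) = 0x077
s_3 = Round(s_2, k_2) = 0xA71

0x47A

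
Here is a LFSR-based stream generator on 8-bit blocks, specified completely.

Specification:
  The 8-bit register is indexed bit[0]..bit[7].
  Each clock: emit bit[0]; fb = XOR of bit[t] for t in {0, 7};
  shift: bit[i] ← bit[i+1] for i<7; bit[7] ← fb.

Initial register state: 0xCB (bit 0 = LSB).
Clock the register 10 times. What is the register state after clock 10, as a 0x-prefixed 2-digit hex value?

0x91

reg_0 = 0xCB
clock 1: out=1, reg = 0x65
clock 2: out=1, reg = 0xB2
clock 3: out=0, reg = 0xD9
clock 4: out=1, reg = 0x6C
clock 5: out=0, reg = 0x36
clock 6: out=0, reg = 0x1B
clock 7: out=1, reg = 0x8D
clock 8: out=1, reg = 0x46
clock 9: out=0, reg = 0x23
clock 10: out=1, reg = 0x91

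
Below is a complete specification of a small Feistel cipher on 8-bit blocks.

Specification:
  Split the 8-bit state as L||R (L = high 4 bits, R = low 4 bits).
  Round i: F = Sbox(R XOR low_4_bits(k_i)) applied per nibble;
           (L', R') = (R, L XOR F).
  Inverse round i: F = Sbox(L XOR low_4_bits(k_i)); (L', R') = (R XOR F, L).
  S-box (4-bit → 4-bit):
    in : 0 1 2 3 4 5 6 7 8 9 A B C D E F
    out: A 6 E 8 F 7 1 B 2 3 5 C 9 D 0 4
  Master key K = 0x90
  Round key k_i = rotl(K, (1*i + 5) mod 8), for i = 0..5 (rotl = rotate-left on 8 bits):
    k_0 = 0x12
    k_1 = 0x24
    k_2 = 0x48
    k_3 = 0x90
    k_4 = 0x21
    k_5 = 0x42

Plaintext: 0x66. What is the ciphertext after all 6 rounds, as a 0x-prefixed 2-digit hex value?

0x88

s_0 = plaintext = 0x66
s_1 = Round(s_0, k_0) = 0x69
s_2 = Round(s_1, k_1) = 0x9B
s_3 = Round(s_2, k_2) = 0xB1
s_4 = Round(s_3, k_3) = 0x1D
s_5 = Round(s_4, k_4) = 0xD8
s_6 = Round(s_5, k_5) = 0x88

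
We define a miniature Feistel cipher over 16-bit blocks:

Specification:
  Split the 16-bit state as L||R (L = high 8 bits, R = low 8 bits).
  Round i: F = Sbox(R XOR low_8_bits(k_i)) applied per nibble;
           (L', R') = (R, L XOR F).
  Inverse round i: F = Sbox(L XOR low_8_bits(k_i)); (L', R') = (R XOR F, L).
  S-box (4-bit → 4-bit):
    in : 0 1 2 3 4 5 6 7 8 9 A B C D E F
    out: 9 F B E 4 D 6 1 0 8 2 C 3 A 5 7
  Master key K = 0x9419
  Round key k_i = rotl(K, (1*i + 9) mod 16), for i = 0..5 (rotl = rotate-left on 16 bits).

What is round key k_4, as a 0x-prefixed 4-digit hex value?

0x3283

K = 0x9419
k_0 = rotl(K, (1*0+9) mod 16) = rotl(K, 9) = 0x3328
k_1 = rotl(K, (1*1+9) mod 16) = rotl(K, 10) = 0x6650
k_2 = rotl(K, (1*2+9) mod 16) = rotl(K, 11) = 0xCCA0
k_3 = rotl(K, (1*3+9) mod 16) = rotl(K, 12) = 0x9941
k_4 = rotl(K, (1*4+9) mod 16) = rotl(K, 13) = 0x3283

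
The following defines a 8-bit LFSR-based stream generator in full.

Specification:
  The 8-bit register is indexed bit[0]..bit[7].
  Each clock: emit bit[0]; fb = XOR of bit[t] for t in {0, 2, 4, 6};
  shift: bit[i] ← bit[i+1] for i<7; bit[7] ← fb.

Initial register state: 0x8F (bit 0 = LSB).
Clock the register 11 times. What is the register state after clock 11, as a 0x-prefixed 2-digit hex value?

reg_0 = 0x8F
clock 1: out=1, reg = 0x47
clock 2: out=1, reg = 0xA3
clock 3: out=1, reg = 0xD1
clock 4: out=1, reg = 0xE8
clock 5: out=0, reg = 0xF4
clock 6: out=0, reg = 0xFA
clock 7: out=0, reg = 0x7D
clock 8: out=1, reg = 0x3E
clock 9: out=0, reg = 0x1F
clock 10: out=1, reg = 0x8F
clock 11: out=1, reg = 0x47

0x47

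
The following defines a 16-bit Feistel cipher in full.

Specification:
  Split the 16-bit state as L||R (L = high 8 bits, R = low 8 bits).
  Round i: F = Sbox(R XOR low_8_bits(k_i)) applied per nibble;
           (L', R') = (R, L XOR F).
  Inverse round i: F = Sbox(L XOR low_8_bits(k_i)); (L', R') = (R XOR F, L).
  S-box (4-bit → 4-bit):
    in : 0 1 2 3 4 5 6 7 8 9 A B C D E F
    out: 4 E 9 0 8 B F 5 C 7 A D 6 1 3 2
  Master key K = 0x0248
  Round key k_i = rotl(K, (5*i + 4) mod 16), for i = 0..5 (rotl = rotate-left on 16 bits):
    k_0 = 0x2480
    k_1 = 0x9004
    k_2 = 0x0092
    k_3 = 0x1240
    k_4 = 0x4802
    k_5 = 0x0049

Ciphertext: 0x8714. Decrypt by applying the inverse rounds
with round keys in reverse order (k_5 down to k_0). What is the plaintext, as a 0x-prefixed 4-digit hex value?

s_0 = ciphertext = 0x8714
s_1 = InvRound(s_0, k_5) = 0x7787
s_2 = InvRound(s_1, k_4) = 0xDC77
s_3 = InvRound(s_2, k_3) = 0x01DC
s_4 = InvRound(s_3, k_2) = 0xAC01
s_5 = InvRound(s_4, k_1) = 0xADAC
s_6 = InvRound(s_5, k_0) = 0x3DAD

0x3DAD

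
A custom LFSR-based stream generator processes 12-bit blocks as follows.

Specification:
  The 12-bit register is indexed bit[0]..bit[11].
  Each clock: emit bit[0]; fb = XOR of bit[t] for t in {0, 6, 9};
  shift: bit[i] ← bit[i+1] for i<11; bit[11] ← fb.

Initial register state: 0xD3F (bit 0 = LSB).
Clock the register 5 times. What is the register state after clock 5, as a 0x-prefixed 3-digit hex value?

reg_0 = 0xD3F
clock 1: out=1, reg = 0xE9F
clock 2: out=1, reg = 0x74F
clock 3: out=1, reg = 0xBA7
clock 4: out=1, reg = 0x5D3
clock 5: out=1, reg = 0x2E9

0x2E9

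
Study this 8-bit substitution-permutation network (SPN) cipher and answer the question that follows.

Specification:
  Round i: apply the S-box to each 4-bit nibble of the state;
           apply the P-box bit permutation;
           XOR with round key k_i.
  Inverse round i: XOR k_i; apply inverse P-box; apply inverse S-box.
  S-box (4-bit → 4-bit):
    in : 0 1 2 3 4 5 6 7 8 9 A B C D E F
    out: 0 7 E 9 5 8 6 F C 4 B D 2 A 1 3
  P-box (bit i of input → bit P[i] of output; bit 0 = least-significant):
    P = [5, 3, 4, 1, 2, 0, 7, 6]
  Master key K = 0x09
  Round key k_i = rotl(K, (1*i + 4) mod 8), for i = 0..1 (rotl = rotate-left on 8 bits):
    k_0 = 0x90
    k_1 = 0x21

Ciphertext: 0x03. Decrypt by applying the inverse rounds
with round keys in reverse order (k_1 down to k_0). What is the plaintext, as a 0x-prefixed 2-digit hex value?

s_0 = ciphertext = 0x03
s_1 = InvRound(s_0, k_1) = 0x03
s_2 = InvRound(s_1, k_0) = 0x68

0x68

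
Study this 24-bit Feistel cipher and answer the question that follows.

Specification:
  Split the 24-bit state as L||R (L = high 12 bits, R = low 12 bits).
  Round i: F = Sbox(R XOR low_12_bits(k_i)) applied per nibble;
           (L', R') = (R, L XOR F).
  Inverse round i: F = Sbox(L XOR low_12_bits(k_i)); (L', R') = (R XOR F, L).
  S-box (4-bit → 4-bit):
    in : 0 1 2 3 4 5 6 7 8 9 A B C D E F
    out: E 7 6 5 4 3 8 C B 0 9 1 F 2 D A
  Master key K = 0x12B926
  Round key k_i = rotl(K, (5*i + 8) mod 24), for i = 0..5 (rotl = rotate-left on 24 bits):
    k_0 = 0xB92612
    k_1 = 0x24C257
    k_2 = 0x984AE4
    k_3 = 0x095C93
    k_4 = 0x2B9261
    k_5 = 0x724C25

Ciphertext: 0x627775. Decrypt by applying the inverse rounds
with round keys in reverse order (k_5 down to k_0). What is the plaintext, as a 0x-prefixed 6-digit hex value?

0x9F81B2

s_0 = ciphertext = 0x627775
s_1 = InvRound(s_0, k_5) = 0xE93627
s_2 = InvRound(s_1, k_4) = 0x981E93
s_3 = InvRound(s_2, k_3) = 0xDE5981
s_4 = InvRound(s_3, k_2) = 0x566DE5
s_5 = InvRound(s_4, k_1) = 0x1B2566
s_6 = InvRound(s_5, k_0) = 0x9F81B2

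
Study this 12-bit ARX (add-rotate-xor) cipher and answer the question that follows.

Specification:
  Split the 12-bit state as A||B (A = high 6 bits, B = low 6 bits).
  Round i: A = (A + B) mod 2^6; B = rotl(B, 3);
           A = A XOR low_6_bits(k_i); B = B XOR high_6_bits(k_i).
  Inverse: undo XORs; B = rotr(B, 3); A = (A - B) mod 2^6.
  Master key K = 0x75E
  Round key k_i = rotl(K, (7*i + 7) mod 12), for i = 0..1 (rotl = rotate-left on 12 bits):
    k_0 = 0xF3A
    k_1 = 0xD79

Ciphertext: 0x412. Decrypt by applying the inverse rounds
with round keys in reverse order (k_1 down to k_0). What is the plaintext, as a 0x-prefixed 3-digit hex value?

s_0 = ciphertext = 0x412
s_1 = InvRound(s_0, k_1) = 0xB7C
s_2 = InvRound(s_1, k_0) = 0x5C0

0x5C0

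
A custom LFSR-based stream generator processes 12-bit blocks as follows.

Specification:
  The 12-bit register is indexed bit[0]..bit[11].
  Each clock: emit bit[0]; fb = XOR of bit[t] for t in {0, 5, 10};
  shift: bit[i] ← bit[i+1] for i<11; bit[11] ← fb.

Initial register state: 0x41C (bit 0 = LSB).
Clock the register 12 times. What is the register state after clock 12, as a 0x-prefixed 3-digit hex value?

0x7D9

reg_0 = 0x41C
clock 1: out=0, reg = 0xA0E
clock 2: out=0, reg = 0x507
clock 3: out=1, reg = 0x283
clock 4: out=1, reg = 0x941
clock 5: out=1, reg = 0xCA0
clock 6: out=0, reg = 0x650
clock 7: out=0, reg = 0xB28
clock 8: out=0, reg = 0xD94
clock 9: out=0, reg = 0xECA
clock 10: out=0, reg = 0xF65
clock 11: out=1, reg = 0xFB2
clock 12: out=0, reg = 0x7D9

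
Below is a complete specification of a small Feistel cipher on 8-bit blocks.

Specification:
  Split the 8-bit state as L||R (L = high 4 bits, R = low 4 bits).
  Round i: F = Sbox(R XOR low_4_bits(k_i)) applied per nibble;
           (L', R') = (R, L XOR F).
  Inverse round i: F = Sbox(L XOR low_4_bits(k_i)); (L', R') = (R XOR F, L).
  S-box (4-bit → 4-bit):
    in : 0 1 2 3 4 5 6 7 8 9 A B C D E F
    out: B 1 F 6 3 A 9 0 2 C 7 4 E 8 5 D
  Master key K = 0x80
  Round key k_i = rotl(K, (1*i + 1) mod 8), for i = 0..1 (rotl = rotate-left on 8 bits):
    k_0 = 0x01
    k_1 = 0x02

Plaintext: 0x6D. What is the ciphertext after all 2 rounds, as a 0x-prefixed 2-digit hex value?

0x8A

s_0 = plaintext = 0x6D
s_1 = Round(s_0, k_0) = 0xD8
s_2 = Round(s_1, k_1) = 0x8A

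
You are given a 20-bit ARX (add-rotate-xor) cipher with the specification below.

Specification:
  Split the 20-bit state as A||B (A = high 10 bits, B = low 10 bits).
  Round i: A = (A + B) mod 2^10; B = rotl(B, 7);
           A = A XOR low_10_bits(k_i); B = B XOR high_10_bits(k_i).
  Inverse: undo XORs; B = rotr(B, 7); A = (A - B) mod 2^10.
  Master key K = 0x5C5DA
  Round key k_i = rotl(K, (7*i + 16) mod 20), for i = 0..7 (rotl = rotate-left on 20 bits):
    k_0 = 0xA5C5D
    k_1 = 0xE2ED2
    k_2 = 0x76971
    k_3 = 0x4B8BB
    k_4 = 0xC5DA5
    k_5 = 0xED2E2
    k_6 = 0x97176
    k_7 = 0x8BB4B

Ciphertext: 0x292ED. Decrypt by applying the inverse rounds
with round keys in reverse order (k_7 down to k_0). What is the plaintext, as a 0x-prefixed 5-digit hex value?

0xDD08E

s_0 = ciphertext = 0x292ED
s_1 = InvRound(s_0, k_7) = 0x75A19
s_2 = InvRound(s_1, k_6) = 0x9E228
s_3 = InvRound(s_2, k_5) = 0xEDCE3
s_4 = InvRound(s_3, k_4) = 0x9AFA7
s_5 = InvRound(s_4, k_3) = 0xA0C4D
s_6 = InvRound(s_5, k_2) = 0xCDCBB
s_7 = InvRound(s_6, k_1) = 0x17D86
s_8 = InvRound(s_7, k_0) = 0xDD08E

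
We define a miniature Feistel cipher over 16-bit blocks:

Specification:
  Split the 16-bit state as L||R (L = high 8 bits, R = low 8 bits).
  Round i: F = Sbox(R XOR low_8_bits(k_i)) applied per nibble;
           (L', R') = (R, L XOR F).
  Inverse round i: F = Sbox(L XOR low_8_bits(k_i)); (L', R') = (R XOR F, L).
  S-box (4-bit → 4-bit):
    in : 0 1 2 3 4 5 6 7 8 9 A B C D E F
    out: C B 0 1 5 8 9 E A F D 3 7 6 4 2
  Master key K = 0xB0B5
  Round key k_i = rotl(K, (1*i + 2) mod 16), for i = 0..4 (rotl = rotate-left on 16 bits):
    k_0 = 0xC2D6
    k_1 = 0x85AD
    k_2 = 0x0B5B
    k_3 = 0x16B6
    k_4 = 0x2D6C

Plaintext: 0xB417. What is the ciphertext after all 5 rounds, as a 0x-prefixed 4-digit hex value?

0x332A

s_0 = plaintext = 0xB417
s_1 = Round(s_0, k_0) = 0x17CF
s_2 = Round(s_1, k_1) = 0xCF87
s_3 = Round(s_2, k_2) = 0x87A8
s_4 = Round(s_3, k_3) = 0xA833
s_5 = Round(s_4, k_4) = 0x332A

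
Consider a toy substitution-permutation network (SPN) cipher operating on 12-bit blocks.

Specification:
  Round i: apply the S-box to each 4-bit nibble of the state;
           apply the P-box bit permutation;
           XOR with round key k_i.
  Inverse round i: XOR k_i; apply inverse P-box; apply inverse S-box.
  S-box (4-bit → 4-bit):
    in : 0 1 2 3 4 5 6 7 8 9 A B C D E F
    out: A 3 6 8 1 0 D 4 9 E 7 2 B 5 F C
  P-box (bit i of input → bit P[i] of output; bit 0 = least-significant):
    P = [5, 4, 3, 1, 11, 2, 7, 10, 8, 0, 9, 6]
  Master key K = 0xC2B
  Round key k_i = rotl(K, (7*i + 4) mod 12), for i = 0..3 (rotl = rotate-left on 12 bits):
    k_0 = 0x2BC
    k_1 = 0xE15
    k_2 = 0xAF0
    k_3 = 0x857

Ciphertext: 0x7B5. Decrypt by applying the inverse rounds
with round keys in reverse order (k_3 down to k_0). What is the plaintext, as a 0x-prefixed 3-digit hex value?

0x564

s_0 = ciphertext = 0x7B5
s_1 = InvRound(s_0, k_3) = 0x668
s_2 = InvRound(s_1, k_2) = 0x562
s_3 = InvRound(s_2, k_1) = 0xE1C
s_4 = InvRound(s_3, k_0) = 0x564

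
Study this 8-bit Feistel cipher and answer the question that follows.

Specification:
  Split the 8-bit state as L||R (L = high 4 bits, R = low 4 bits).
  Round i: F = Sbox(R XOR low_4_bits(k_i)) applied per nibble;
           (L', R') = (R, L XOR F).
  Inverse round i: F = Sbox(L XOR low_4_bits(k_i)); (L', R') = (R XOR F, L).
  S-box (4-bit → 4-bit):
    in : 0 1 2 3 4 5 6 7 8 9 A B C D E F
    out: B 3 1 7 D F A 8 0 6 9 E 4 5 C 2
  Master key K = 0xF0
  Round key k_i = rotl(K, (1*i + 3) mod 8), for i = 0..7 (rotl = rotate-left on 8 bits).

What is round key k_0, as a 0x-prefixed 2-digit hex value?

K = 0xF0
k_0 = rotl(K, (1*0+3) mod 8) = rotl(K, 3) = 0x87

0x87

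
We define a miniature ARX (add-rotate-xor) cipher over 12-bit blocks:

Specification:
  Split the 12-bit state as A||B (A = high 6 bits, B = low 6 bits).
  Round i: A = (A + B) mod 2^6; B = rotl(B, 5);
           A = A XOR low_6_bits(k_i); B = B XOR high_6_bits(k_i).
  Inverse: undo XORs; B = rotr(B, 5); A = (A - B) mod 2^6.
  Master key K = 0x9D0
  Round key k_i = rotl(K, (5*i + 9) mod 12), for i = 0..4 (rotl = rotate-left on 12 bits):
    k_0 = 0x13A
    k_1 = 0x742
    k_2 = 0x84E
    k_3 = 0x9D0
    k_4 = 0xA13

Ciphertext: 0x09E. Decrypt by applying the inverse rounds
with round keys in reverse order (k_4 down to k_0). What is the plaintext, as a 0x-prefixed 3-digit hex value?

0x6D3

s_0 = ciphertext = 0x09E
s_1 = InvRound(s_0, k_4) = 0x92D
s_2 = InvRound(s_1, k_3) = 0x814
s_3 = InvRound(s_2, k_2) = 0x0EB
s_4 = InvRound(s_3, k_1) = 0x52D
s_5 = InvRound(s_4, k_0) = 0x6D3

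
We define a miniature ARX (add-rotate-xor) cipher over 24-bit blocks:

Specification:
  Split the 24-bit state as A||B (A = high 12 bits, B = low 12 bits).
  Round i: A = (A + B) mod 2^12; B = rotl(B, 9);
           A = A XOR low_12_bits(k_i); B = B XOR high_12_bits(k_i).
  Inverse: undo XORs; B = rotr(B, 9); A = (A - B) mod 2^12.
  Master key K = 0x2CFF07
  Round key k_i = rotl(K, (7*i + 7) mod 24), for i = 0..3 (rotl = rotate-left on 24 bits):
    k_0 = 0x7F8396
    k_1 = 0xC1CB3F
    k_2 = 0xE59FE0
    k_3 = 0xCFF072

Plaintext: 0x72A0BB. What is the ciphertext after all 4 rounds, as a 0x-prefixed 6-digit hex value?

s_0 = plaintext = 0x72A0BB
s_1 = Round(s_0, k_0) = 0x4731EF
s_2 = Round(s_1, k_1) = 0xD5D221
s_3 = Round(s_2, k_2) = 0x09EC1D
s_4 = Round(s_3, k_3) = 0xCC977C

0xCC977C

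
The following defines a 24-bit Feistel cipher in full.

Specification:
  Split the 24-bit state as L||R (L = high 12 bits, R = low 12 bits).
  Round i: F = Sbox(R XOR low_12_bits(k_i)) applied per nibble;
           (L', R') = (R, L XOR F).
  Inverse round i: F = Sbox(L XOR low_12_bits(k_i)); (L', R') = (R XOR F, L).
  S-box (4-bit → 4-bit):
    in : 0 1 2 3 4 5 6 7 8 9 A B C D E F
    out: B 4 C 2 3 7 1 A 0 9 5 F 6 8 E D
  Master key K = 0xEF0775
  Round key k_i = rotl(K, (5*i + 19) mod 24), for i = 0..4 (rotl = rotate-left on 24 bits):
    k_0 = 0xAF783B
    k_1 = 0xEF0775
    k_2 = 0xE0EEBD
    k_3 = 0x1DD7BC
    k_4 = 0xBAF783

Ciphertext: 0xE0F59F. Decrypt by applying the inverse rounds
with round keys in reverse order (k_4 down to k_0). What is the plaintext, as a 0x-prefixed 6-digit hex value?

0x1580F7

s_0 = ciphertext = 0xE0F59F
s_1 = InvRound(s_0, k_4) = 0xC99E0F
s_2 = InvRound(s_1, k_3) = 0x1C8C99
s_3 = InvRound(s_2, k_2) = 0x13E1C8
s_4 = InvRound(s_3, k_1) = 0x0F713E
s_5 = InvRound(s_4, k_0) = 0x1580F7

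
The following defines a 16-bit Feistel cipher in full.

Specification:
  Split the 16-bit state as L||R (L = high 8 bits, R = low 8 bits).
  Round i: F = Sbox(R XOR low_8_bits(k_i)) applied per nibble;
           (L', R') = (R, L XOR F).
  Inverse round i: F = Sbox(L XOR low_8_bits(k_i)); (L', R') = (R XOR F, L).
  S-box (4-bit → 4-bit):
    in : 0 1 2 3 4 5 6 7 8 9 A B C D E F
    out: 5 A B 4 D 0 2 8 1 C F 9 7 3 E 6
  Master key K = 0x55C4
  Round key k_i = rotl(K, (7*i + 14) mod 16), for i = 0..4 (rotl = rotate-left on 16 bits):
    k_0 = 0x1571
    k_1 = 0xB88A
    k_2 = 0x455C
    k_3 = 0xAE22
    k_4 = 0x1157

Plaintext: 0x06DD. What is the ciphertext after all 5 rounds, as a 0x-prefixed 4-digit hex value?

s_0 = plaintext = 0x06DD
s_1 = Round(s_0, k_0) = 0xDDF1
s_2 = Round(s_1, k_1) = 0xF154
s_3 = Round(s_2, k_2) = 0x54A0
s_4 = Round(s_3, k_3) = 0xA04F
s_5 = Round(s_4, k_4) = 0x4F01

0x4F01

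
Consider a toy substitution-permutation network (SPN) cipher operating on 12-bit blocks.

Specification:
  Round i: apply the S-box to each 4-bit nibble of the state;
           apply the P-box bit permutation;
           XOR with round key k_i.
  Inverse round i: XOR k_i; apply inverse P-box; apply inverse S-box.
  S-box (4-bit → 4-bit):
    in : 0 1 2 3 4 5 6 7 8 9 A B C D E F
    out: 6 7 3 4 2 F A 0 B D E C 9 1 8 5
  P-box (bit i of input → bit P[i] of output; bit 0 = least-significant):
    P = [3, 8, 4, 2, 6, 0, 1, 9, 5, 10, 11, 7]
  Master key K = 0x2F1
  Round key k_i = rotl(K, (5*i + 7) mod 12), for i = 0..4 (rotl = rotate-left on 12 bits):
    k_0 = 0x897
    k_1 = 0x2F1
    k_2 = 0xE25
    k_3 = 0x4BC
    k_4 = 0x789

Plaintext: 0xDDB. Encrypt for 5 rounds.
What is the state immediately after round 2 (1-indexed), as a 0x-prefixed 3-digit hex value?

s_0 = plaintext = 0xDDB
s_1 = Round(s_0, k_0) = 0x8E3
s_2 = Round(s_1, k_1) = 0x441
s_3 = Round(s_2, k_2) = 0xB3C
s_4 = Round(s_3, k_3) = 0xC32
s_5 = Round(s_4, k_4) = 0x623

0x441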